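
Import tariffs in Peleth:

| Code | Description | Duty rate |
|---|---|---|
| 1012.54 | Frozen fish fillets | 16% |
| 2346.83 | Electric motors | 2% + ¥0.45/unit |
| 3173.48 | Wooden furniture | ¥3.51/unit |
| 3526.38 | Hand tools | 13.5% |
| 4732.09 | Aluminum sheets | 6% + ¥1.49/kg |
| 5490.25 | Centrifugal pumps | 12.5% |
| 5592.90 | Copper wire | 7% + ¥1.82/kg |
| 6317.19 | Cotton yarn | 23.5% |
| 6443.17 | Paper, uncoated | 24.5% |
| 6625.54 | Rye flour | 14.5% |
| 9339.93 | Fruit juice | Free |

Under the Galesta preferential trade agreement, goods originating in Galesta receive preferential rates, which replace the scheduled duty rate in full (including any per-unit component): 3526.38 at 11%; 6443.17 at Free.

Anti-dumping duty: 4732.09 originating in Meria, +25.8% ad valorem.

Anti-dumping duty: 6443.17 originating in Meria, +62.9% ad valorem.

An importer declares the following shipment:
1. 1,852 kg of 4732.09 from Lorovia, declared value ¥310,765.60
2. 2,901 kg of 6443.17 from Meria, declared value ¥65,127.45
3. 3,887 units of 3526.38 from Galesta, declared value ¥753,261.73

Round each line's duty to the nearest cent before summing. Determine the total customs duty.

Line 1 (4732.09, Lorovia, 1,852 kg, ¥310,765.60):
Base rate for 4732.09 is 6% + ¥1.49/kg.
The additional-duty order on 4732.09 targets Meria, not Lorovia; it does not apply.
Duty = ¥310,765.60 × 6% + 1,852 × ¥1.49 = ¥21,405.42.
Line 2 (6443.17, Meria, 2,901 kg, ¥65,127.45):
Base rate for 6443.17 is 24.5%.
6443.17 has an FTA preferential rate, but origin Meria is not Galesta; base rate stands.
Additional duty on 6443.17 from Meria: +62.9%. Applied ad valorem rate: 24.5% + 62.9% = 87.4%.
Duty = ¥65,127.45 × 87.4% = ¥56,921.39.
Line 3 (3526.38, Galesta, 3,887 units, ¥753,261.73):
Base rate for 3526.38 is 13.5%.
Origin Galesta qualifies under the Peleth–Galesta agreement and 3526.38 is covered: preferential rate 11% applies instead.
Duty = ¥753,261.73 × 11% = ¥82,858.79.
Total = ¥21,405.42 + ¥56,921.39 + ¥82,858.79 = ¥161,185.60.

¥161,185.60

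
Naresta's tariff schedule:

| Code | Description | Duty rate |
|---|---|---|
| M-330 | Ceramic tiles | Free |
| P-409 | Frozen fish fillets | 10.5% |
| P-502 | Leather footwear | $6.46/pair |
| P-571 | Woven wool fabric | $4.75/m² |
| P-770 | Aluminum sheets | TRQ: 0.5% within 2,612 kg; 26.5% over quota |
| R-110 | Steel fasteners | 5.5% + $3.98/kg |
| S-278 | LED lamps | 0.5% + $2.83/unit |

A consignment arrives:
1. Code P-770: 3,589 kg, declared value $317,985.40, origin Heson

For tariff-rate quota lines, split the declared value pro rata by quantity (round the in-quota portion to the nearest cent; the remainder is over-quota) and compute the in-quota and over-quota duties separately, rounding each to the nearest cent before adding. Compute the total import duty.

Line 1 (P-770, Heson, 3,589 kg, $317,985.40):
Code P-770 is under a tariff-rate quota (threshold 2,612 kg). In-quota: 2,612 kg at 0.5%; over-quota: 977 kg at 26.5%.
Pro-rata value split: in-quota = $317,985.40 × 2,612/3,589 = $231,423.20; over-quota = $317,985.40 − $231,423.20 = $86,562.20.
In-quota duty = $231,423.20 × 0.5% = $1,157.12. Over-quota duty = $86,562.20 × 26.5% = $22,938.98.
Line duty = $1,157.12 + $22,938.98 = $24,096.10.

$24,096.10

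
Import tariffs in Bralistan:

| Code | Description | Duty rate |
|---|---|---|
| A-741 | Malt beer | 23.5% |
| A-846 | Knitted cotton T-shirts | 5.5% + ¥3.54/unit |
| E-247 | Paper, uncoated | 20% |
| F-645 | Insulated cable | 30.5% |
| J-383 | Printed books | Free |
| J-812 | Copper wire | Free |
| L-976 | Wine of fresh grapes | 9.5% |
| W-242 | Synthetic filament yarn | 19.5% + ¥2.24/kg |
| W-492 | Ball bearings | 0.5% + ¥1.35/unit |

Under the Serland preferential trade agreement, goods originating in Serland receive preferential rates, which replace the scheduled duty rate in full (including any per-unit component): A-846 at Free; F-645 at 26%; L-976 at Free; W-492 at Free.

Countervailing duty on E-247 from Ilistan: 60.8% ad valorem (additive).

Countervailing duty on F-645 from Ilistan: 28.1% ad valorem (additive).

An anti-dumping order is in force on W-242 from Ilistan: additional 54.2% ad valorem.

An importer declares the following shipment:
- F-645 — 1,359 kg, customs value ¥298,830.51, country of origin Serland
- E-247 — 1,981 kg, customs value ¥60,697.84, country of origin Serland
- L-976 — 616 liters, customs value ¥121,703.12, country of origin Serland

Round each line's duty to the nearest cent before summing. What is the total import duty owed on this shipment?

Line 1 (F-645, Serland, 1,359 kg, ¥298,830.51):
Base rate for F-645 is 30.5%.
Origin Serland qualifies under the Bralistan–Serland agreement and F-645 is covered: preferential rate 26% applies instead.
The additional-duty order on F-645 targets Ilistan, not Serland; it does not apply.
Duty = ¥298,830.51 × 26% = ¥77,695.93.
Line 2 (E-247, Serland, 1,981 kg, ¥60,697.84):
Base rate for E-247 is 20%.
Origin Serland is the FTA partner but E-247 is not on the preference list; base rate stands.
The additional-duty order on E-247 targets Ilistan, not Serland; it does not apply.
Duty = ¥60,697.84 × 20% = ¥12,139.57.
Line 3 (L-976, Serland, 616 liters, ¥121,703.12):
Base rate for L-976 is 9.5%.
Origin Serland qualifies under the Bralistan–Serland agreement and L-976 is covered: preferential rate Free applies instead.
Duty = ¥121,703.12 × 0% = ¥0.00.
Total = ¥77,695.93 + ¥12,139.57 + ¥0.00 = ¥89,835.50.

¥89,835.50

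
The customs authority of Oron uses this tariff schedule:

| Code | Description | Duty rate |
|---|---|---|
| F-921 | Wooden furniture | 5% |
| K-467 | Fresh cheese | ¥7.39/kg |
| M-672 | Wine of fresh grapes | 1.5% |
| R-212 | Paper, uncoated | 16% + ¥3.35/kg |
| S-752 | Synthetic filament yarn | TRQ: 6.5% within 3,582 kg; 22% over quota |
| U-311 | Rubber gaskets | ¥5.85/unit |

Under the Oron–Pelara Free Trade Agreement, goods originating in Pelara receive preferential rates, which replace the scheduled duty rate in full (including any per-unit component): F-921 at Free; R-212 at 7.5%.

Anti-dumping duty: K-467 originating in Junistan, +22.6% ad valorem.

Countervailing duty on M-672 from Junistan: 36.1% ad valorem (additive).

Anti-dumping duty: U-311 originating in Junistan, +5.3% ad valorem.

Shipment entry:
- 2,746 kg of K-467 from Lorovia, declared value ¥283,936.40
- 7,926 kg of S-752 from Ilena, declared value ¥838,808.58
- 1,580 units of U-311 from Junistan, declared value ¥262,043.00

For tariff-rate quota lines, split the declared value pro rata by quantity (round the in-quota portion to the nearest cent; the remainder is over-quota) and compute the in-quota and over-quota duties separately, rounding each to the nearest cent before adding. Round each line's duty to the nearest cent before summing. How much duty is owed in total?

¥169,204.23

Line 1 (K-467, Lorovia, 2,746 kg, ¥283,936.40):
Base rate for K-467 is ¥7.39/kg.
The additional-duty order on K-467 targets Junistan, not Lorovia; it does not apply.
Duty = 2,746 × ¥7.39 = ¥20,292.94.
Line 2 (S-752, Ilena, 7,926 kg, ¥838,808.58):
Code S-752 is under a tariff-rate quota (threshold 3,582 kg). In-quota: 3,582 kg at 6.5%; over-quota: 4,344 kg at 22%.
Pro-rata value split: in-quota = ¥838,808.58 × 3,582/7,926 = ¥379,083.06; over-quota = ¥838,808.58 − ¥379,083.06 = ¥459,725.52.
In-quota duty = ¥379,083.06 × 6.5% = ¥24,640.40. Over-quota duty = ¥459,725.52 × 22% = ¥101,139.61.
Line duty = ¥24,640.40 + ¥101,139.61 = ¥125,780.01.
Line 3 (U-311, Junistan, 1,580 units, ¥262,043.00):
Base rate for U-311 is ¥5.85/unit.
Additional duty on U-311 from Junistan: +5.3% ad valorem. Applied ad valorem rate = 5.3%.
Duty = ¥262,043.00 × 5.3% + 1,580 × ¥5.85 = ¥23,131.28.
Total = ¥20,292.94 + ¥125,780.01 + ¥23,131.28 = ¥169,204.23.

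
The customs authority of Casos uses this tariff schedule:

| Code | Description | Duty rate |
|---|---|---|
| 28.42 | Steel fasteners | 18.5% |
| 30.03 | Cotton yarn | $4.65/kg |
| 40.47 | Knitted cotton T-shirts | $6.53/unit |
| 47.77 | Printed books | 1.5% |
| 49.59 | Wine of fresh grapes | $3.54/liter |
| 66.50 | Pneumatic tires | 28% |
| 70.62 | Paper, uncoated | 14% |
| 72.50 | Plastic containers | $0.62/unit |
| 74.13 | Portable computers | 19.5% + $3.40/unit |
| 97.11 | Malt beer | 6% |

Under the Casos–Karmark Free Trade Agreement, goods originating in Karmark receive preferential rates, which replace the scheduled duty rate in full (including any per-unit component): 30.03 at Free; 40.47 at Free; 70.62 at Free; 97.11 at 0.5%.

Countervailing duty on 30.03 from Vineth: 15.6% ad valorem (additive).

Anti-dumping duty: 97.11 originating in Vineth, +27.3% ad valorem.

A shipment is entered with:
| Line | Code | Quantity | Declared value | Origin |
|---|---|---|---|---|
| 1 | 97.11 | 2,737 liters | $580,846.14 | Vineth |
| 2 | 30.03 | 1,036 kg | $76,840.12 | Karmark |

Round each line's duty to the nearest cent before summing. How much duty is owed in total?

Line 1 (97.11, Vineth, 2,737 liters, $580,846.14):
Base rate for 97.11 is 6%.
97.11 has an FTA preferential rate, but origin Vineth is not Karmark; base rate stands.
Additional duty on 97.11 from Vineth: +27.3%. Applied ad valorem rate: 6% + 27.3% = 33.3%.
Duty = $580,846.14 × 33.3% = $193,421.76.
Line 2 (30.03, Karmark, 1,036 kg, $76,840.12):
Base rate for 30.03 is $4.65/kg.
Origin Karmark qualifies under the Casos–Karmark agreement and 30.03 is covered: preferential rate Free applies instead.
The additional-duty order on 30.03 targets Vineth, not Karmark; it does not apply.
Duty = $76,840.12 × 0% = $0.00.
Total = $193,421.76 + $0.00 = $193,421.76.

$193,421.76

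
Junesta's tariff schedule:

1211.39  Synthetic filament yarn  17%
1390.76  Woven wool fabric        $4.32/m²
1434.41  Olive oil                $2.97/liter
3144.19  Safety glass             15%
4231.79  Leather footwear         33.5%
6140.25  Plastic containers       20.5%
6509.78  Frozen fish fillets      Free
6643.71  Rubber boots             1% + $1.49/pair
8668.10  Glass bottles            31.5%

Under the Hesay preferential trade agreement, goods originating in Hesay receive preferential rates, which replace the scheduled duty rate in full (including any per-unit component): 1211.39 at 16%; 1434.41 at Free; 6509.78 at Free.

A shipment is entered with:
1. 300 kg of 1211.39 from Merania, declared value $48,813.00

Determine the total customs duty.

$8,298.21

Line 1 (1211.39, Merania, 300 kg, $48,813.00):
Base rate for 1211.39 is 17%.
1211.39 has an FTA preferential rate, but origin Merania is not Hesay; base rate stands.
Duty = $48,813.00 × 17% = $8,298.21.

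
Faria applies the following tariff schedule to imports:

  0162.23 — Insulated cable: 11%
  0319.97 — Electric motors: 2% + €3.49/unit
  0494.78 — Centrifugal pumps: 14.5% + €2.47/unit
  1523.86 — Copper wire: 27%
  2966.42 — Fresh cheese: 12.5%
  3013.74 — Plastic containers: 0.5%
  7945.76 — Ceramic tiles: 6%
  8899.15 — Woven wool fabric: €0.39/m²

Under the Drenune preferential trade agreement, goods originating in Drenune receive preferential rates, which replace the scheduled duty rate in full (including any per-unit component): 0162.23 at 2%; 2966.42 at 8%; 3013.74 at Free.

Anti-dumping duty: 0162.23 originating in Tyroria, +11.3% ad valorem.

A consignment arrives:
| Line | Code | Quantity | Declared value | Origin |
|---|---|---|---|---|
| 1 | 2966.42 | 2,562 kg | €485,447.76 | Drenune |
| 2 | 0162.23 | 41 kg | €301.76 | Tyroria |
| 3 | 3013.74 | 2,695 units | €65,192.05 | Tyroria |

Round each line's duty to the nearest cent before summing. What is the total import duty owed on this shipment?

Line 1 (2966.42, Drenune, 2,562 kg, €485,447.76):
Base rate for 2966.42 is 12.5%.
Origin Drenune qualifies under the Faria–Drenune agreement and 2966.42 is covered: preferential rate 8% applies instead.
Duty = €485,447.76 × 8% = €38,835.82.
Line 2 (0162.23, Tyroria, 41 kg, €301.76):
Base rate for 0162.23 is 11%.
0162.23 has an FTA preferential rate, but origin Tyroria is not Drenune; base rate stands.
Additional duty on 0162.23 from Tyroria: +11.3%. Applied ad valorem rate: 11% + 11.3% = 22.3%.
Duty = €301.76 × 22.3% = €67.29.
Line 3 (3013.74, Tyroria, 2,695 units, €65,192.05):
Base rate for 3013.74 is 0.5%.
3013.74 has an FTA preferential rate, but origin Tyroria is not Drenune; base rate stands.
Duty = €65,192.05 × 0.5% = €325.96.
Total = €38,835.82 + €67.29 + €325.96 = €39,229.07.

€39,229.07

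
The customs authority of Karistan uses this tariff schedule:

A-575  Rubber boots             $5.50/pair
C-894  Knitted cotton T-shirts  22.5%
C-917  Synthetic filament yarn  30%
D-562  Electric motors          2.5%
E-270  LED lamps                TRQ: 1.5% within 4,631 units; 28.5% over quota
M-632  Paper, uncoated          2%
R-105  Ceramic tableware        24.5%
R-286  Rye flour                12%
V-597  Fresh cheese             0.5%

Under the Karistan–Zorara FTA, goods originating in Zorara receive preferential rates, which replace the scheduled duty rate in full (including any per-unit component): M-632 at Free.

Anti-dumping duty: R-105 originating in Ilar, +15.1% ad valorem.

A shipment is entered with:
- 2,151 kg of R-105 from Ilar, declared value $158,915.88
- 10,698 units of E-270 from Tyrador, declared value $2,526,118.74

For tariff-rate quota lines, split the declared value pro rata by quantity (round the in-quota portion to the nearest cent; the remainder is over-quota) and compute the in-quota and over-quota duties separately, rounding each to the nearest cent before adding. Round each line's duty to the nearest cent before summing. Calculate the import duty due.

Line 1 (R-105, Ilar, 2,151 kg, $158,915.88):
Base rate for R-105 is 24.5%.
Additional duty on R-105 from Ilar: +15.1%. Applied ad valorem rate: 24.5% + 15.1% = 39.6%.
Duty = $158,915.88 × 39.6% = $62,930.69.
Line 2 (E-270, Tyrador, 10,698 units, $2,526,118.74):
Code E-270 is under a tariff-rate quota (threshold 4,631 units). In-quota: 4,631 units at 1.5%; over-quota: 6,067 units at 28.5%.
Pro-rata value split: in-quota = $2,526,118.74 × 4,631/10,698 = $1,093,518.03; over-quota = $2,526,118.74 − $1,093,518.03 = $1,432,600.71.
In-quota duty = $1,093,518.03 × 1.5% = $16,402.77. Over-quota duty = $1,432,600.71 × 28.5% = $408,291.20.
Line duty = $16,402.77 + $408,291.20 = $424,693.97.
Total = $62,930.69 + $424,693.97 = $487,624.66.

$487,624.66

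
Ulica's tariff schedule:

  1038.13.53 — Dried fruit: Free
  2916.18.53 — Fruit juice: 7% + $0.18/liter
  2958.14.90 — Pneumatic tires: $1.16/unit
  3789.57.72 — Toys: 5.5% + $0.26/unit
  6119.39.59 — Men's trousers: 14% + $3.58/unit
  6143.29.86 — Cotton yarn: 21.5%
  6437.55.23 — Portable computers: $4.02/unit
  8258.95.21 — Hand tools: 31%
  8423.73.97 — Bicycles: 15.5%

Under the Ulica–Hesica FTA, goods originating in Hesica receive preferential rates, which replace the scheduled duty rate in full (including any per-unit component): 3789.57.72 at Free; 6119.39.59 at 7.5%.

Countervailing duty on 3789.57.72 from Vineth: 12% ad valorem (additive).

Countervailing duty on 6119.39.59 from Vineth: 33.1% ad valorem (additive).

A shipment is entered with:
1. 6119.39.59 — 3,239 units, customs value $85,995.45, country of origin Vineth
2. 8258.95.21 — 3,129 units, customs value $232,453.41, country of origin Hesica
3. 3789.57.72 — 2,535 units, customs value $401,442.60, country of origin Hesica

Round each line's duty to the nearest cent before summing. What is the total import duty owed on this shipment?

Line 1 (6119.39.59, Vineth, 3,239 units, $85,995.45):
Base rate for 6119.39.59 is 14% + $3.58/unit.
6119.39.59 has an FTA preferential rate, but origin Vineth is not Hesica; base rate stands.
Additional duty on 6119.39.59 from Vineth: +33.1%. Applied ad valorem rate: 14% + 33.1% = 47.1%.
Duty = $85,995.45 × 47.1% + 3,239 × $3.58 = $52,099.48.
Line 2 (8258.95.21, Hesica, 3,129 units, $232,453.41):
Base rate for 8258.95.21 is 31%.
Origin Hesica is the FTA partner but 8258.95.21 is not on the preference list; base rate stands.
Duty = $232,453.41 × 31% = $72,060.56.
Line 3 (3789.57.72, Hesica, 2,535 units, $401,442.60):
Base rate for 3789.57.72 is 5.5% + $0.26/unit.
Origin Hesica qualifies under the Ulica–Hesica agreement and 3789.57.72 is covered: preferential rate Free applies instead.
The additional-duty order on 3789.57.72 targets Vineth, not Hesica; it does not apply.
Duty = $401,442.60 × 0% = $0.00.
Total = $52,099.48 + $72,060.56 + $0.00 = $124,160.04.

$124,160.04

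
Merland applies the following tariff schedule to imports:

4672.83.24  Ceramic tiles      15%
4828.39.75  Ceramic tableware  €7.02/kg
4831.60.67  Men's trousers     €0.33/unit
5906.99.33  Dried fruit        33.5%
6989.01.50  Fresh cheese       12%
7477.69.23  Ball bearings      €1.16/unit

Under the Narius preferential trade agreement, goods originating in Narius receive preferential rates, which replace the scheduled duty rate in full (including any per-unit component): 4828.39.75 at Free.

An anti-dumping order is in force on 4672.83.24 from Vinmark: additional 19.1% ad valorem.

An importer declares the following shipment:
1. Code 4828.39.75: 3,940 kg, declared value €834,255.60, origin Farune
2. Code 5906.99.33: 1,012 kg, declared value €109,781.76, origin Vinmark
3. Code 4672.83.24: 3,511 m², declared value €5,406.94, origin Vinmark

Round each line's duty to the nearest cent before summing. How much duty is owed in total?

Line 1 (4828.39.75, Farune, 3,940 kg, €834,255.60):
Base rate for 4828.39.75 is €7.02/kg.
4828.39.75 has an FTA preferential rate, but origin Farune is not Narius; base rate stands.
Duty = 3,940 × €7.02 = €27,658.80.
Line 2 (5906.99.33, Vinmark, 1,012 kg, €109,781.76):
Base rate for 5906.99.33 is 33.5%.
Duty = €109,781.76 × 33.5% = €36,776.89.
Line 3 (4672.83.24, Vinmark, 3,511 m², €5,406.94):
Base rate for 4672.83.24 is 15%.
Additional duty on 4672.83.24 from Vinmark: +19.1%. Applied ad valorem rate: 15% + 19.1% = 34.1%.
Duty = €5,406.94 × 34.1% = €1,843.77.
Total = €27,658.80 + €36,776.89 + €1,843.77 = €66,279.46.

€66,279.46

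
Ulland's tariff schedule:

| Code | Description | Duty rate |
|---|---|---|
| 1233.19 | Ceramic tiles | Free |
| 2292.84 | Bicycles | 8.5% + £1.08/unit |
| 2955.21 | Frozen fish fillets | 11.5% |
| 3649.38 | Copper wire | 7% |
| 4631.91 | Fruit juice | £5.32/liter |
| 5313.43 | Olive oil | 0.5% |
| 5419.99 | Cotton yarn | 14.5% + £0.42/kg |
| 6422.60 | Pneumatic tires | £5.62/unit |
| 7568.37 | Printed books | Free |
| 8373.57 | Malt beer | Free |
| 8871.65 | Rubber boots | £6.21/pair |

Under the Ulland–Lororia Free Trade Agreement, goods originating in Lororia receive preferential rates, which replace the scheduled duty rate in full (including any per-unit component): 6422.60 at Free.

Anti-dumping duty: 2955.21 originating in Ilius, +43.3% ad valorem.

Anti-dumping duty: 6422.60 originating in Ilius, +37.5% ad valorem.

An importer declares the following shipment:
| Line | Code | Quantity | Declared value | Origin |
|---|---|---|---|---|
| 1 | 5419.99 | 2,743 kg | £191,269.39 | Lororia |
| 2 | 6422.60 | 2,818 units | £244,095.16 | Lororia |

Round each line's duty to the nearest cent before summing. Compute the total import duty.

£28,886.12

Line 1 (5419.99, Lororia, 2,743 kg, £191,269.39):
Base rate for 5419.99 is 14.5% + £0.42/kg.
Origin Lororia is the FTA partner but 5419.99 is not on the preference list; base rate stands.
Duty = £191,269.39 × 14.5% + 2,743 × £0.42 = £28,886.12.
Line 2 (6422.60, Lororia, 2,818 units, £244,095.16):
Base rate for 6422.60 is £5.62/unit.
Origin Lororia qualifies under the Ulland–Lororia agreement and 6422.60 is covered: preferential rate Free applies instead.
The additional-duty order on 6422.60 targets Ilius, not Lororia; it does not apply.
Duty = £244,095.16 × 0% = £0.00.
Total = £28,886.12 + £0.00 = £28,886.12.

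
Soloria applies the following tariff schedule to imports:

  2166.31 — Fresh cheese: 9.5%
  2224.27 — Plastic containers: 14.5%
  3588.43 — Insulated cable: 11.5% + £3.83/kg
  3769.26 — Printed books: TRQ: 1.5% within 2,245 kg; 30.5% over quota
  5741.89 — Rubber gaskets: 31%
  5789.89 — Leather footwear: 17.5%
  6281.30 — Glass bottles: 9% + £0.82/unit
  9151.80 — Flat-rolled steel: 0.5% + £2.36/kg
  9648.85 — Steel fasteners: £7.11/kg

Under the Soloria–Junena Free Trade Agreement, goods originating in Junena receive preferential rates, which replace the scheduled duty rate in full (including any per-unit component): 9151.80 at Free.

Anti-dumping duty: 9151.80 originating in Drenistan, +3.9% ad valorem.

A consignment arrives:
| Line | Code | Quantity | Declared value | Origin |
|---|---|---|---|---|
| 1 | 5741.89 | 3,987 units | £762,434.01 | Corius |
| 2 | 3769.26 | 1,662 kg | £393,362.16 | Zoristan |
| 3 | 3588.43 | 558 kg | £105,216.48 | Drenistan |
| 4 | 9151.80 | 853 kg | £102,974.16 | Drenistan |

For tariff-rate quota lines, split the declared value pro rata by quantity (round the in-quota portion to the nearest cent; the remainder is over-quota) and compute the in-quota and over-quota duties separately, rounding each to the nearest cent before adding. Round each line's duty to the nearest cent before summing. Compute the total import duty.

£263,035.95

Line 1 (5741.89, Corius, 3,987 units, £762,434.01):
Base rate for 5741.89 is 31%.
Duty = £762,434.01 × 31% = £236,354.54.
Line 2 (3769.26, Zoristan, 1,662 kg, £393,362.16):
Code 3769.26 is under a tariff-rate quota (threshold 2,245 kg). Quantity 1,662 kg is within the quota, so the in-quota rate 1.5% applies to the full value.
Duty = £393,362.16 × 1.5% = £5,900.43.
Line 3 (3588.43, Drenistan, 558 kg, £105,216.48):
Base rate for 3588.43 is 11.5% + £3.83/kg.
Duty = £105,216.48 × 11.5% + 558 × £3.83 = £14,237.04.
Line 4 (9151.80, Drenistan, 853 kg, £102,974.16):
Base rate for 9151.80 is 0.5% + £2.36/kg.
9151.80 has an FTA preferential rate, but origin Drenistan is not Junena; base rate stands.
Additional duty on 9151.80 from Drenistan: +3.9%. Applied ad valorem rate: 0.5% + 3.9% = 4.4%.
Duty = £102,974.16 × 4.4% + 853 × £2.36 = £6,543.94.
Total = £236,354.54 + £5,900.43 + £14,237.04 + £6,543.94 = £263,035.95.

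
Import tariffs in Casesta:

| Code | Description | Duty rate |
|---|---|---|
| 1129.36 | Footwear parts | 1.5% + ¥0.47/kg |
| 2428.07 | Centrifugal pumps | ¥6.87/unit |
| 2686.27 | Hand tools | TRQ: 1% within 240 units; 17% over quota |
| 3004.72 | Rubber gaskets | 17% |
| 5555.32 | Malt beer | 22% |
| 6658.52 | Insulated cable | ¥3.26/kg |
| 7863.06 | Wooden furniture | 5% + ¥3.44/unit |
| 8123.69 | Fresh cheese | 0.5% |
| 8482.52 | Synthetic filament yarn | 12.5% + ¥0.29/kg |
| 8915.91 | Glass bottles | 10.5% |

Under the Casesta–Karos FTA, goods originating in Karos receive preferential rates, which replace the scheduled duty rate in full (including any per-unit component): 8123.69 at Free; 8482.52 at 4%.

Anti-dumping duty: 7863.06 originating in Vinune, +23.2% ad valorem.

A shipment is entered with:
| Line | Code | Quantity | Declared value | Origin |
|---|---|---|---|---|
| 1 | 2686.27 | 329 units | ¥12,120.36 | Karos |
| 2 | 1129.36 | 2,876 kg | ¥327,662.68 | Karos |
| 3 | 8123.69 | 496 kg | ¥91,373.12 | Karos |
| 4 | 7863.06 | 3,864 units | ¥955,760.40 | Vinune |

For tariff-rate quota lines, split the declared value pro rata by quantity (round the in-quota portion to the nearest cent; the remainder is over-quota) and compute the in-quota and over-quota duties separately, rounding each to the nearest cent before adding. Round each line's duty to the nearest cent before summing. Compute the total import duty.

¥289,729.06

Line 1 (2686.27, Karos, 329 units, ¥12,120.36):
Code 2686.27 is under a tariff-rate quota (threshold 240 units). In-quota: 240 units at 1%; over-quota: 89 units at 17%.
Pro-rata value split: in-quota = ¥12,120.36 × 240/329 = ¥8,841.60; over-quota = ¥12,120.36 − ¥8,841.60 = ¥3,278.76.
In-quota duty = ¥8,841.60 × 1% = ¥88.42. Over-quota duty = ¥3,278.76 × 17% = ¥557.39.
Line duty = ¥88.42 + ¥557.39 = ¥645.81.
Line 2 (1129.36, Karos, 2,876 kg, ¥327,662.68):
Base rate for 1129.36 is 1.5% + ¥0.47/kg.
Origin Karos is the FTA partner but 1129.36 is not on the preference list; base rate stands.
Duty = ¥327,662.68 × 1.5% + 2,876 × ¥0.47 = ¥6,266.66.
Line 3 (8123.69, Karos, 496 kg, ¥91,373.12):
Base rate for 8123.69 is 0.5%.
Origin Karos qualifies under the Casesta–Karos agreement and 8123.69 is covered: preferential rate Free applies instead.
Duty = ¥91,373.12 × 0% = ¥0.00.
Line 4 (7863.06, Vinune, 3,864 units, ¥955,760.40):
Base rate for 7863.06 is 5% + ¥3.44/unit.
Additional duty on 7863.06 from Vinune: +23.2%. Applied ad valorem rate: 5% + 23.2% = 28.2%.
Duty = ¥955,760.40 × 28.2% + 3,864 × ¥3.44 = ¥282,816.59.
Total = ¥645.81 + ¥6,266.66 + ¥0.00 + ¥282,816.59 = ¥289,729.06.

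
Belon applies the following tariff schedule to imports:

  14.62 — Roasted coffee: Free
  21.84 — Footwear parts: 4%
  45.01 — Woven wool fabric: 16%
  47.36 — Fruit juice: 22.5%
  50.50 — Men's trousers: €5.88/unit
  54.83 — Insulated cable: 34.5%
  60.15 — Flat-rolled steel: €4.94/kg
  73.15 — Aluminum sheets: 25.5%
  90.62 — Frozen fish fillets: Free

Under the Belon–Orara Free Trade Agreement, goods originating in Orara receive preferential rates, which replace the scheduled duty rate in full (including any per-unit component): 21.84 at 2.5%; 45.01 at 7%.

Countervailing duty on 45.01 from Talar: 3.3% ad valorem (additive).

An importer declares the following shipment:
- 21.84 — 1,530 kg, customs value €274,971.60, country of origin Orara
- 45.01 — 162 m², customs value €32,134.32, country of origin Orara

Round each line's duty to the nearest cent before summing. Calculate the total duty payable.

Line 1 (21.84, Orara, 1,530 kg, €274,971.60):
Base rate for 21.84 is 4%.
Origin Orara qualifies under the Belon–Orara agreement and 21.84 is covered: preferential rate 2.5% applies instead.
Duty = €274,971.60 × 2.5% = €6,874.29.
Line 2 (45.01, Orara, 162 m², €32,134.32):
Base rate for 45.01 is 16%.
Origin Orara qualifies under the Belon–Orara agreement and 45.01 is covered: preferential rate 7% applies instead.
The additional-duty order on 45.01 targets Talar, not Orara; it does not apply.
Duty = €32,134.32 × 7% = €2,249.40.
Total = €6,874.29 + €2,249.40 = €9,123.69.

€9,123.69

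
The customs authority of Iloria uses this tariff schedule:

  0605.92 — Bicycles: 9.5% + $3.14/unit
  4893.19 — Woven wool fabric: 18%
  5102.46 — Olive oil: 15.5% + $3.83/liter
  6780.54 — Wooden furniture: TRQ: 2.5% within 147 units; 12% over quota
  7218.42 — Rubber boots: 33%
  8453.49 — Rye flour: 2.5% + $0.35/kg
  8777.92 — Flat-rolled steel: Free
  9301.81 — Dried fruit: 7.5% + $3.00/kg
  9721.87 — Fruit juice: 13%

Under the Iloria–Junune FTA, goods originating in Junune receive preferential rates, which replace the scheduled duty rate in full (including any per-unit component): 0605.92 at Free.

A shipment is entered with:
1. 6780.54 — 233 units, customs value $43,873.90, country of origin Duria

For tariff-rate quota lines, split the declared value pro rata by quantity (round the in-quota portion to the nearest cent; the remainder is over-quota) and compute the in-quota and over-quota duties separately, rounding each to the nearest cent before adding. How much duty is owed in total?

Line 1 (6780.54, Duria, 233 units, $43,873.90):
Code 6780.54 is under a tariff-rate quota (threshold 147 units). In-quota: 147 units at 2.5%; over-quota: 86 units at 12%.
Pro-rata value split: in-quota = $43,873.90 × 147/233 = $27,680.10; over-quota = $43,873.90 − $27,680.10 = $16,193.80.
In-quota duty = $27,680.10 × 2.5% = $692.00. Over-quota duty = $16,193.80 × 12% = $1,943.26.
Line duty = $692.00 + $1,943.26 = $2,635.26.

$2,635.26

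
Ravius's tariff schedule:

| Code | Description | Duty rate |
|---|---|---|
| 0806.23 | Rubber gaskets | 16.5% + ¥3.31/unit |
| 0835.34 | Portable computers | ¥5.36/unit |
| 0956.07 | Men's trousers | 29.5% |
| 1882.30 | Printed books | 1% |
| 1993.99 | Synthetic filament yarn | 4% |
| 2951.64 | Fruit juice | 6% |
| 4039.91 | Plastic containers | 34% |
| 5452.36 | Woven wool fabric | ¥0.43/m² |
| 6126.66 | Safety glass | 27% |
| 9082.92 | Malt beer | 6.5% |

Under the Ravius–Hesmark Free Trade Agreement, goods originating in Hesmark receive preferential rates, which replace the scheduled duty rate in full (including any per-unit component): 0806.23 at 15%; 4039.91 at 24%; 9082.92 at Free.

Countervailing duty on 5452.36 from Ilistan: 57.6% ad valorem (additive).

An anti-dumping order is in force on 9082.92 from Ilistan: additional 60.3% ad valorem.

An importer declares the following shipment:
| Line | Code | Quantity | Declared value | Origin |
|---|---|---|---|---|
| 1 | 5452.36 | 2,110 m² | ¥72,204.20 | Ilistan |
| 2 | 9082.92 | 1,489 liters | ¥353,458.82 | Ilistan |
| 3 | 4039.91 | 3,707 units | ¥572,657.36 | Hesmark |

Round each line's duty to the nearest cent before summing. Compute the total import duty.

Line 1 (5452.36, Ilistan, 2,110 m², ¥72,204.20):
Base rate for 5452.36 is ¥0.43/m².
Additional duty on 5452.36 from Ilistan: +57.6% ad valorem. Applied ad valorem rate = 57.6%.
Duty = ¥72,204.20 × 57.6% + 2,110 × ¥0.43 = ¥42,496.92.
Line 2 (9082.92, Ilistan, 1,489 liters, ¥353,458.82):
Base rate for 9082.92 is 6.5%.
9082.92 has an FTA preferential rate, but origin Ilistan is not Hesmark; base rate stands.
Additional duty on 9082.92 from Ilistan: +60.3%. Applied ad valorem rate: 6.5% + 60.3% = 66.8%.
Duty = ¥353,458.82 × 66.8% = ¥236,110.49.
Line 3 (4039.91, Hesmark, 3,707 units, ¥572,657.36):
Base rate for 4039.91 is 34%.
Origin Hesmark qualifies under the Ravius–Hesmark agreement and 4039.91 is covered: preferential rate 24% applies instead.
Duty = ¥572,657.36 × 24% = ¥137,437.77.
Total = ¥42,496.92 + ¥236,110.49 + ¥137,437.77 = ¥416,045.18.

¥416,045.18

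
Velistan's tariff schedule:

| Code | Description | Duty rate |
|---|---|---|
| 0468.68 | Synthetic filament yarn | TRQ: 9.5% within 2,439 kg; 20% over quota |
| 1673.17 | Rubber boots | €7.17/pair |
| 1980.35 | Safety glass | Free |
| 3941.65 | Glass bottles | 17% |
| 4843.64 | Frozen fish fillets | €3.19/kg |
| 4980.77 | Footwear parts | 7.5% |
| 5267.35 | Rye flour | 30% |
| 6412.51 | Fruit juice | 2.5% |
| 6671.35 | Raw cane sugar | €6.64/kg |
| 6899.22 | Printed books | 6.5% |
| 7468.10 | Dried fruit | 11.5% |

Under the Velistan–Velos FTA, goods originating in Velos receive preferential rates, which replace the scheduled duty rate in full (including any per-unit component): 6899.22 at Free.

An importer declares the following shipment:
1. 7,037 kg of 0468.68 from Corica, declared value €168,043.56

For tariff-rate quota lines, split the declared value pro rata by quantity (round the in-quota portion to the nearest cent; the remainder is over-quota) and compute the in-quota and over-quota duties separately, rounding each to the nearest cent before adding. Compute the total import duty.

€27,493.17

Line 1 (0468.68, Corica, 7,037 kg, €168,043.56):
Code 0468.68 is under a tariff-rate quota (threshold 2,439 kg). In-quota: 2,439 kg at 9.5%; over-quota: 4,598 kg at 20%.
Pro-rata value split: in-quota = €168,043.56 × 2,439/7,037 = €58,243.32; over-quota = €168,043.56 − €58,243.32 = €109,800.24.
In-quota duty = €58,243.32 × 9.5% = €5,533.12. Over-quota duty = €109,800.24 × 20% = €21,960.05.
Line duty = €5,533.12 + €21,960.05 = €27,493.17.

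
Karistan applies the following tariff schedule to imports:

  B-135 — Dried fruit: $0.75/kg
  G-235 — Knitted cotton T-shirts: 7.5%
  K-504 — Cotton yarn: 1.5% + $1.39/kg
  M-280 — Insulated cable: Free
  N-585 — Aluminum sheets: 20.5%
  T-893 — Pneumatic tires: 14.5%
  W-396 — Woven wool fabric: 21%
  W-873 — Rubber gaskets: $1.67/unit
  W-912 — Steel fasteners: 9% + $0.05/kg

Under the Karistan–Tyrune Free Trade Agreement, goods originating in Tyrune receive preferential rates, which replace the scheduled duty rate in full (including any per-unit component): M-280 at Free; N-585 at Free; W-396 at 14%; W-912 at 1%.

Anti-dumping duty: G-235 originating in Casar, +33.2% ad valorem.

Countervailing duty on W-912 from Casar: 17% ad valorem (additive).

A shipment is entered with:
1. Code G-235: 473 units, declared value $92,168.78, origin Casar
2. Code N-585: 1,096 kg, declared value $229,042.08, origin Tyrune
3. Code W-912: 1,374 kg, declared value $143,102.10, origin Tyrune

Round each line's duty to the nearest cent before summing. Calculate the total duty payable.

$38,943.71

Line 1 (G-235, Casar, 473 units, $92,168.78):
Base rate for G-235 is 7.5%.
Additional duty on G-235 from Casar: +33.2%. Applied ad valorem rate: 7.5% + 33.2% = 40.7%.
Duty = $92,168.78 × 40.7% = $37,512.69.
Line 2 (N-585, Tyrune, 1,096 kg, $229,042.08):
Base rate for N-585 is 20.5%.
Origin Tyrune qualifies under the Karistan–Tyrune agreement and N-585 is covered: preferential rate Free applies instead.
Duty = $229,042.08 × 0% = $0.00.
Line 3 (W-912, Tyrune, 1,374 kg, $143,102.10):
Base rate for W-912 is 9% + $0.05/kg.
Origin Tyrune qualifies under the Karistan–Tyrune agreement and W-912 is covered: preferential rate 1% applies instead.
The additional-duty order on W-912 targets Casar, not Tyrune; it does not apply.
Duty = $143,102.10 × 1% = $1,431.02.
Total = $37,512.69 + $0.00 + $1,431.02 = $38,943.71.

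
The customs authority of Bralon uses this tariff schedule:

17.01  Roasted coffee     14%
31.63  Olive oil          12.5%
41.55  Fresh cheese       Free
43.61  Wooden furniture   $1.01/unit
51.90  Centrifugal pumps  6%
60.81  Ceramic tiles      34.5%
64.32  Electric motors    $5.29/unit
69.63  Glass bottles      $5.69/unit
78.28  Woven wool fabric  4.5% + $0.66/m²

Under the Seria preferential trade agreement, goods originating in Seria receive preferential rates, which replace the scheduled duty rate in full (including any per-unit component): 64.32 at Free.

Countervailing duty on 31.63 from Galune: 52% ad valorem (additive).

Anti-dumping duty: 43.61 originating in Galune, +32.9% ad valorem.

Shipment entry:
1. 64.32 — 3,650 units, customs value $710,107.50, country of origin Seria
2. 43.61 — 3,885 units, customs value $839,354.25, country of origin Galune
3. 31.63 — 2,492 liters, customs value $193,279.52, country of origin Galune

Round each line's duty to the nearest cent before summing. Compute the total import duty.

Line 1 (64.32, Seria, 3,650 units, $710,107.50):
Base rate for 64.32 is $5.29/unit.
Origin Seria qualifies under the Bralon–Seria agreement and 64.32 is covered: preferential rate Free applies instead.
Duty = $710,107.50 × 0% = $0.00.
Line 2 (43.61, Galune, 3,885 units, $839,354.25):
Base rate for 43.61 is $1.01/unit.
Additional duty on 43.61 from Galune: +32.9% ad valorem. Applied ad valorem rate = 32.9%.
Duty = $839,354.25 × 32.9% + 3,885 × $1.01 = $280,071.40.
Line 3 (31.63, Galune, 2,492 liters, $193,279.52):
Base rate for 31.63 is 12.5%.
Additional duty on 31.63 from Galune: +52%. Applied ad valorem rate: 12.5% + 52% = 64.5%.
Duty = $193,279.52 × 64.5% = $124,665.29.
Total = $0.00 + $280,071.40 + $124,665.29 = $404,736.69.

$404,736.69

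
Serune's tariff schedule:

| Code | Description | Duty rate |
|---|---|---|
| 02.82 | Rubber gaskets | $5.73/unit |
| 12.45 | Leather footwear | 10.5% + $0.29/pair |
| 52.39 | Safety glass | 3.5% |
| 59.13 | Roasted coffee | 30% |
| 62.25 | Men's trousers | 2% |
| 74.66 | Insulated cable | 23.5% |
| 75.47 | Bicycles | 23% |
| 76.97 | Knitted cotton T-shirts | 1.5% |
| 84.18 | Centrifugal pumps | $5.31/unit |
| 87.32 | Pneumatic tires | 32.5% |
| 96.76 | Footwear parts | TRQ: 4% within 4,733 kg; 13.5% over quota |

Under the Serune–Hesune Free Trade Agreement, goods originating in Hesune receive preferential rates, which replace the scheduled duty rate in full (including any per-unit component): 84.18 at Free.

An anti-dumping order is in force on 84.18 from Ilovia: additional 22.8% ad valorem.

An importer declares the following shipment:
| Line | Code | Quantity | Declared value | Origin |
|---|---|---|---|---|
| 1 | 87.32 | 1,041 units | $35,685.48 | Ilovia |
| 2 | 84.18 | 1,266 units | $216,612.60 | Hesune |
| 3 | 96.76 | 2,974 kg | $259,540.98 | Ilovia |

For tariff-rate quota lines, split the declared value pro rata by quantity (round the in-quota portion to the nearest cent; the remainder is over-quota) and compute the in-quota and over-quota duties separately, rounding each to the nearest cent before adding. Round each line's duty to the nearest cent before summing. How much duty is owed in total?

Line 1 (87.32, Ilovia, 1,041 units, $35,685.48):
Base rate for 87.32 is 32.5%.
Duty = $35,685.48 × 32.5% = $11,597.78.
Line 2 (84.18, Hesune, 1,266 units, $216,612.60):
Base rate for 84.18 is $5.31/unit.
Origin Hesune qualifies under the Serune–Hesune agreement and 84.18 is covered: preferential rate Free applies instead.
The additional-duty order on 84.18 targets Ilovia, not Hesune; it does not apply.
Duty = $216,612.60 × 0% = $0.00.
Line 3 (96.76, Ilovia, 2,974 kg, $259,540.98):
Code 96.76 is under a tariff-rate quota (threshold 4,733 kg). Quantity 2,974 kg is within the quota, so the in-quota rate 4% applies to the full value.
Duty = $259,540.98 × 4% = $10,381.64.
Total = $11,597.78 + $0.00 + $10,381.64 = $21,979.42.

$21,979.42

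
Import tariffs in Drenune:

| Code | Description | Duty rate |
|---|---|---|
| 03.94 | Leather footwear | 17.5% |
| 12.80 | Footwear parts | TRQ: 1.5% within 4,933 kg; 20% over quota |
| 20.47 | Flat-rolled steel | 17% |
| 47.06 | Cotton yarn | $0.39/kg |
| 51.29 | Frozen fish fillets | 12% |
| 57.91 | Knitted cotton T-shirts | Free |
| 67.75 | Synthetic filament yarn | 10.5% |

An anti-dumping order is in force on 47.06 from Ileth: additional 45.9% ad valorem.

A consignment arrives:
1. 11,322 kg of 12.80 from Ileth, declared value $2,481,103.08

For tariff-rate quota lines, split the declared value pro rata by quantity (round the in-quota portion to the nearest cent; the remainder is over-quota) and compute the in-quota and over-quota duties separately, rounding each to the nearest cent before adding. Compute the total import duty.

Line 1 (12.80, Ileth, 11,322 kg, $2,481,103.08):
Code 12.80 is under a tariff-rate quota (threshold 4,933 kg). In-quota: 4,933 kg at 1.5%; over-quota: 6,389 kg at 20%.
Pro-rata value split: in-quota = $2,481,103.08 × 4,933/11,322 = $1,081,017.62; over-quota = $2,481,103.08 − $1,081,017.62 = $1,400,085.46.
In-quota duty = $1,081,017.62 × 1.5% = $16,215.26. Over-quota duty = $1,400,085.46 × 20% = $280,017.09.
Line duty = $16,215.26 + $280,017.09 = $296,232.35.

$296,232.35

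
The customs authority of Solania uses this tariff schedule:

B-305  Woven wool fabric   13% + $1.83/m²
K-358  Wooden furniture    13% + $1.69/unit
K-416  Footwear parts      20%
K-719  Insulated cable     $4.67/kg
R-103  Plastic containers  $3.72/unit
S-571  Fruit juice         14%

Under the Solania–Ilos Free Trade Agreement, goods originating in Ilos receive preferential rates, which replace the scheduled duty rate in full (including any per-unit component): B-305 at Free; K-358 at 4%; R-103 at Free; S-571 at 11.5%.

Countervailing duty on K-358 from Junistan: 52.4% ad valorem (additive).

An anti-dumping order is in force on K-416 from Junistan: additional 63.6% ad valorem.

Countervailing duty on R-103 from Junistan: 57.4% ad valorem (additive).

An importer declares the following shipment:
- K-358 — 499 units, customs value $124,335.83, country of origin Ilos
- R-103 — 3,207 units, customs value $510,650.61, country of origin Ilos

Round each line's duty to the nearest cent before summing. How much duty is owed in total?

Line 1 (K-358, Ilos, 499 units, $124,335.83):
Base rate for K-358 is 13% + $1.69/unit.
Origin Ilos qualifies under the Solania–Ilos agreement and K-358 is covered: preferential rate 4% applies instead.
The additional-duty order on K-358 targets Junistan, not Ilos; it does not apply.
Duty = $124,335.83 × 4% = $4,973.43.
Line 2 (R-103, Ilos, 3,207 units, $510,650.61):
Base rate for R-103 is $3.72/unit.
Origin Ilos qualifies under the Solania–Ilos agreement and R-103 is covered: preferential rate Free applies instead.
The additional-duty order on R-103 targets Junistan, not Ilos; it does not apply.
Duty = $510,650.61 × 0% = $0.00.
Total = $4,973.43 + $0.00 = $4,973.43.

$4,973.43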